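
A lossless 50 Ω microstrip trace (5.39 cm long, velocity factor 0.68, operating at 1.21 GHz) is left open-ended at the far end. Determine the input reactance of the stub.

λ = v/f = 0.68·c / 1.21 GHz = 0.169 m
βl = 2π·l/λ = 2π × 0.32 = 115°
tan(βl) = -2.14
For an open-ended stub, Z_in = −jZ_0·cot(βl) = −jZ_0/tan(βl)

X_in ≈ 23.4 Ω (inductive)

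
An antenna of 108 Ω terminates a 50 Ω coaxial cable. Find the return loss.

Γ = (108 − 50)/(108 + 50) = 0.367
RL = −20·log₁₀|Γ| = −20·log₁₀(0.367)

RL ≈ 8.7 dB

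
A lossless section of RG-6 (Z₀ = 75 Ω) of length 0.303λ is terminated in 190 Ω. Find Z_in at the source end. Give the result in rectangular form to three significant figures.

Z_in ≈ 32.5 + j21.5 Ω

βl = 2π × 0.303 = 109°
tan(βl) = tan(109°) = -2.89
Z_in = Z_0·(Z_L + jZ_0·tanβl)/(Z_0 + jZ_L·tanβl)
     = 75·(190 − j217)/(75 − j549)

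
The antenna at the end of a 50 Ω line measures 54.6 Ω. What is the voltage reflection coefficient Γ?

Γ = 0.044

Γ = (Z_L − Z_0)/(Z_L + Z_0) = (54.6 − 50)/(54.6 + 50) = 4.6/104.6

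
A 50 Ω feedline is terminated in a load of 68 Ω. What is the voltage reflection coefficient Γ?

Γ = 0.153

Γ = (Z_L − Z_0)/(Z_L + Z_0) = (68 − 50)/(68 + 50) = 18/118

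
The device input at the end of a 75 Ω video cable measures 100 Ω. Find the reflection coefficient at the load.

Γ = 0.143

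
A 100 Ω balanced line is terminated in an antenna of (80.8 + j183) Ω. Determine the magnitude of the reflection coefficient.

Γ = (Z_L − Z_0)/(Z_L + Z_0) = (-19.2 + j183)/(180.8 + j183)
|Γ| = 184/257

|Γ| ≈ 0.715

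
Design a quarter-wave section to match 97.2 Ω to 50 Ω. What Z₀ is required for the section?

Z_qwt = √(Z_0·R_L) = √(50 × 97.2) = √4860

Z_qwt ≈ 69.7 Ω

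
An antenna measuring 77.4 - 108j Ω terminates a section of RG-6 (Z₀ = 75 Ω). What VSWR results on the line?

VSWR ≈ 3.74

Γ = (Z_L − Z_0)/(Z_L + Z_0) = (2.4 − j108)/(152.4 − j108)
|Γ| = 108/187 = 0.578
VSWR = (1 + |Γ|)/(1 − |Γ|) = 1.58/0.422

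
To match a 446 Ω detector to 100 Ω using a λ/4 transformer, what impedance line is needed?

Z_qwt = √(Z_0·R_L) = √(100 × 446) = √44600

Z_qwt ≈ 211 Ω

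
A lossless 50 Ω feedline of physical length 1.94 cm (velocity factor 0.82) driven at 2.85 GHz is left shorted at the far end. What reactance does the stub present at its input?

λ = v/f = 0.82·c / 2.85 GHz = 0.0863 m
βl = 2π·l/λ = 2π × 0.225 = 80.9°
tan(βl) = 6.25
For a shorted stub, Z_in = jZ_0·tan(βl)

X_in ≈ 313 Ω (inductive)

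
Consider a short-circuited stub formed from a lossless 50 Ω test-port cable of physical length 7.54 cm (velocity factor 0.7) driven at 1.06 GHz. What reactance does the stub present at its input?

λ = v/f = 0.7·c / 1.06 GHz = 0.198 m
βl = 2π·l/λ = 2π × 0.381 = 137°
tan(βl) = -0.932
For a short-circuited stub, Z_in = jZ_0·tan(βl)

X_in ≈ -46.6 Ω (capacitive)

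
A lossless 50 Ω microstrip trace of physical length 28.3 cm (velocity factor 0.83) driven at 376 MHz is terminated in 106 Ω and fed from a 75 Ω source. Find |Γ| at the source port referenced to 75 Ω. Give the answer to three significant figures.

λ = v/f = 0.83·c / 376 MHz = 0.662 m
βl = 2π·l/λ = 2π × 0.427 = 154°
tan(βl) = -0.491
Z_in = Z_0·(Z_L + jZ_0·tanβl)/(Z_0 + jZ_L·tanβl) = 63.1 + j41.2 Ω
Γ_s = (Z_in − Z_s)/(Z_in + Z_s) = (-11.9 + j41.2)/(138 + j41.2), |Γ_s| = 0.297

|Γ| ≈ 0.297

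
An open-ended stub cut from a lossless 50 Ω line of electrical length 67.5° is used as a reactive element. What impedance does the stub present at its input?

Z_in ≈ −j20.7 Ω

tan(βl) = 2.41
For an open-ended stub, Z_in = −jZ_0·cot(βl) = −jZ_0/tan(βl)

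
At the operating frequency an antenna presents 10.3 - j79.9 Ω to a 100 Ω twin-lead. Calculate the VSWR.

VSWR ≈ 15.9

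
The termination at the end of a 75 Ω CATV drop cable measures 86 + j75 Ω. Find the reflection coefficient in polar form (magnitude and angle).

Γ ≈ 0.427 ∠ 56.7°

Γ = (Z_L − Z_0)/(Z_L + Z_0) = (11 + j75)/(161 + j75)
|Γ| = 75.8/178 = 0.427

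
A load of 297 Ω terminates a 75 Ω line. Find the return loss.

Γ = (297 − 75)/(297 + 75) = 0.597
RL = −20·log₁₀|Γ| = −20·log₁₀(0.597)

RL ≈ 4.48 dB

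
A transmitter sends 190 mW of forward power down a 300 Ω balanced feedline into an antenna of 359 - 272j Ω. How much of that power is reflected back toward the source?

|Γ| = |(59 − j272)/(659 − j272)| = 0.39
|Γ|² = 0.152
P_refl = |Γ|²·P_inc = 29 mW, P_del = (1 − |Γ|²)·P_inc = 161 mW

P_reflected ≈ 29 mW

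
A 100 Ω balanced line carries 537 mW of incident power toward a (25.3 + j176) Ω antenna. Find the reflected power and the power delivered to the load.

P_reflected ≈ 421 mW; P_delivered ≈ 116 mW

|Γ| = |(-74.7 + j176)/(125.3 + j176)| = 0.885
|Γ|² = 0.783
P_refl = |Γ|²·P_inc = 421 mW, P_del = (1 − |Γ|²)·P_inc = 116 mW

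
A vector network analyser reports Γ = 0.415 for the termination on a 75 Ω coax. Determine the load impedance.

Z_L = Z_0·(1 + Γ)/(1 − Γ) = 75·(1.42)/(0.585)

Z_L ≈ 181 Ω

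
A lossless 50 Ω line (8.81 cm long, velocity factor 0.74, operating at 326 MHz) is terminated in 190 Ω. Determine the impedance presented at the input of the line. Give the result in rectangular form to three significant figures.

Z_in ≈ 23.5 − j41.5 Ω

λ = v/f = 0.74·c / 326 MHz = 0.681 m
βl = 2π·l/λ = 2π × 0.129 = 46.6°
tan(βl) = tan(46.6°) = 1.06
Z_in = Z_0·(Z_L + jZ_0·tanβl)/(Z_0 + jZ_L·tanβl)
     = 50·(190 + j52.8)/(50 + j201)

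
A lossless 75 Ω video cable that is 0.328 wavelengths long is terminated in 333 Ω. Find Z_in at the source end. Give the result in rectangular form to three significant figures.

βl = 2π × 0.328 = 118°
tan(βl) = tan(118°) = -1.87
Z_in = Z_0·(Z_L + jZ_0·tanβl)/(Z_0 + jZ_L·tanβl)
     = 75·(333 − j141)/(75 − j624)

Z_in ≈ 21.4 + j37.4 Ω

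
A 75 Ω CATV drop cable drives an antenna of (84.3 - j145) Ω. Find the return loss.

RL ≈ 3.42 dB

Γ = (9.3 − j145)/(159.3 − j145), |Γ| = 0.675
RL = −20·log₁₀|Γ| = −20·log₁₀(0.675)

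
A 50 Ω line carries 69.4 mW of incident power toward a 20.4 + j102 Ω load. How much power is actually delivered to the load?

|Γ| = |(-29.6 + j102)/(70.4 + j102)| = 0.857
|Γ|² = 0.734
P_refl = |Γ|²·P_inc = 51 mW, P_del = (1 − |Γ|²)·P_inc = 18.4 mW

P_delivered ≈ 18.4 mW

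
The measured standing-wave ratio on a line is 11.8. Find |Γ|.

|Γ| = (S − 1)/(S + 1) = (11.8 − 1)/(11.8 + 1) = 10.8/12.8

|Γ| ≈ 0.844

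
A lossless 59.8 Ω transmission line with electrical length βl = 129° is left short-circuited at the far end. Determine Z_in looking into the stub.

Z_in ≈ −j73.8 Ω

tan(βl) = -1.23
For a short-circuited stub, Z_in = jZ_0·tan(βl)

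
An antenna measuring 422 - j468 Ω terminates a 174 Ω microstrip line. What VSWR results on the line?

VSWR ≈ 5.64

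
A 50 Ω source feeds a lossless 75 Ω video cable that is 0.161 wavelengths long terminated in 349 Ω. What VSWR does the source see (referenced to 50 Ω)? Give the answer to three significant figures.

βl = 2π × 0.161 = 58°
tan(βl) = 1.6
Z_in = Z_0·(Z_L + jZ_0·tanβl)/(Z_0 + jZ_L·tanβl) = 22 − j44 Ω
Γ_s = (Z_in − Z_s)/(Z_in + Z_s) = (-28 − j44)/(72 − j44), |Γ_s| = 0.618
VSWR = (1 + |Γ_s|)/(1 − |Γ_s|)

VSWR ≈ 4.23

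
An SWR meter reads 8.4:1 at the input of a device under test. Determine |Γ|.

|Γ| ≈ 0.787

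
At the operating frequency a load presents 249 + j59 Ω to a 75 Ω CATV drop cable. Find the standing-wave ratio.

VSWR ≈ 3.52

Γ = (Z_L − Z_0)/(Z_L + Z_0) = (174 + j59)/(324 + j59)
|Γ| = 184/329 = 0.558
VSWR = (1 + |Γ|)/(1 − |Γ|) = 1.56/0.442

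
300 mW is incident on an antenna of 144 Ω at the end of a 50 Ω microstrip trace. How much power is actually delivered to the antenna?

P_delivered ≈ 230 mW

Γ = (144 − 50)/(144 + 50) = 0.485
|Γ|² = 0.235
P_refl = |Γ|²·P_inc = 70.4 mW, P_del = (1 − |Γ|²)·P_inc = 230 mW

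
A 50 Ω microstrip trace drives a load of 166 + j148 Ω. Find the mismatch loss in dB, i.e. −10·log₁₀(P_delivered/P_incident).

Γ = (116 + j148)/(216 + j148), |Γ| = 0.718
|Γ|² = 0.516, so P_del/P_inc = 1 − |Γ|² = 0.484
ML = −10·log₁₀(1 − |Γ|²)

mismatch loss ≈ 3.15 dB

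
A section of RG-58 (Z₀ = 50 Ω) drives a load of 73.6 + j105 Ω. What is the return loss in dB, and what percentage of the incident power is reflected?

RL ≈ 3.56 dB; 44% of incident power reflected

Γ = (23.6 + j105)/(123.6 + j105), |Γ| = 0.664
RL = −20·log₁₀(0.664) = 3.56 dB
P_refl/P_inc = |Γ|² = 0.44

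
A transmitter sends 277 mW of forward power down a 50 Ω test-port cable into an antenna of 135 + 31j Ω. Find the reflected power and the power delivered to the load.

P_reflected ≈ 64.4 mW; P_delivered ≈ 213 mW

|Γ| = |(85 + j31)/(185 + j31)| = 0.482
|Γ|² = 0.233
P_refl = |Γ|²·P_inc = 64.4 mW, P_del = (1 − |Γ|²)·P_inc = 213 mW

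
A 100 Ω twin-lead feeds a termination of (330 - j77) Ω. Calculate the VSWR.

VSWR ≈ 3.5

Γ = (Z_L − Z_0)/(Z_L + Z_0) = (230 − j77)/(430 − j77)
|Γ| = 243/437 = 0.555
VSWR = (1 + |Γ|)/(1 − |Γ|) = 1.56/0.445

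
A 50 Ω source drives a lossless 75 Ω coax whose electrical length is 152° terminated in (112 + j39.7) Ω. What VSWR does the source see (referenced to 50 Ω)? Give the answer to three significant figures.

tan(βl) = -0.532
Z_in = Z_0·(Z_L + jZ_0·tanβl)/(Z_0 + jZ_L·tanβl) = 63.2 + j39 Ω
Γ_s = (Z_in − Z_s)/(Z_in + Z_s) = (13.2 + j39)/(113 + j39), |Γ_s| = 0.344
VSWR = (1 + |Γ_s|)/(1 − |Γ_s|)

VSWR ≈ 2.05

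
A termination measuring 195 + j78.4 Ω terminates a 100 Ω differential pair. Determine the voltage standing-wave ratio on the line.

VSWR ≈ 2.35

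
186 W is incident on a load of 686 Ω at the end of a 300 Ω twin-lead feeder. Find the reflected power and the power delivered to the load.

Γ = (686 − 300)/(686 + 300) = 0.391
|Γ|² = 0.153
P_refl = |Γ|²·P_inc = 28.5 W, P_del = (1 − |Γ|²)·P_inc = 157 W

P_reflected ≈ 28.5 W; P_delivered ≈ 157 W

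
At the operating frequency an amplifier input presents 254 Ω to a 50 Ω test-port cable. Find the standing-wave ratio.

Γ = (254 − 50)/(254 + 50) = 0.671
VSWR = (1 + 0.671)/(1 − 0.671)

VSWR ≈ 5.08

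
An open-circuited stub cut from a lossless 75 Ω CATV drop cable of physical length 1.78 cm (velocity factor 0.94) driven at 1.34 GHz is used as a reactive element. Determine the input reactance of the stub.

X_in ≈ -128 Ω (capacitive)

λ = v/f = 0.94·c / 1.34 GHz = 0.21 m
βl = 2π·l/λ = 2π × 0.0846 = 30.4°
tan(βl) = 0.588
For an open-circuited stub, Z_in = −jZ_0·cot(βl) = −jZ_0/tan(βl)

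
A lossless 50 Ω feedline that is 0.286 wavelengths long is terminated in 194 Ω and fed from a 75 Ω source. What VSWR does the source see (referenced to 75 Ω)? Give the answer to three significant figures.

VSWR ≈ 5.66

βl = 2π × 0.286 = 103°
tan(βl) = -4.35
Z_in = Z_0·(Z_L + jZ_0·tanβl)/(Z_0 + jZ_L·tanβl) = 13.5 + j10.7 Ω
Γ_s = (Z_in − Z_s)/(Z_in + Z_s) = (-61.5 + j10.7)/(88.5 + j10.7), |Γ_s| = 0.7
VSWR = (1 + |Γ_s|)/(1 − |Γ_s|)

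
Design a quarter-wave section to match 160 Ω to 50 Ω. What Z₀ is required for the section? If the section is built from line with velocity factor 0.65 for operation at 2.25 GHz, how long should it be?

Z_qwt = √(Z_0·R_L) = √(50 × 160) = √8000
λ = 0.65·c/f = 0.0867 m, so l = λ/4 = 0.0217 m

Z_qwt ≈ 89.4 Ω; length ≈ 2.17 cm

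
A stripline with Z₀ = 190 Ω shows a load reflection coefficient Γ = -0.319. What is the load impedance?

Z_L ≈ 98.1 Ω

Z_L = Z_0·(1 + Γ)/(1 − Γ) = 190·(0.681)/(1.32)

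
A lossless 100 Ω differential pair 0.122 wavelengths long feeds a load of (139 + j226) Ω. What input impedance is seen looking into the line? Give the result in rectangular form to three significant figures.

Z_in ≈ 84.4 − j178 Ω

βl = 2π × 0.122 = 43.9°
tan(βl) = tan(43.9°) = 0.963
Z_in = Z_0·(Z_L + jZ_0·tanβl)/(Z_0 + jZ_L·tanβl)
     = 100·(139 + j322)/(-118 + j134)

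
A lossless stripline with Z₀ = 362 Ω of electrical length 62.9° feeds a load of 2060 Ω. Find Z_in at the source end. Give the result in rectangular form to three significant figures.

Z_in ≈ 79.6 − j178 Ω

tan(βl) = tan(62.9°) = 1.95
Z_in = Z_0·(Z_L + jZ_0·tanβl)/(Z_0 + jZ_L·tanβl)
     = 362·(2060 + j707)/(362 + j4030)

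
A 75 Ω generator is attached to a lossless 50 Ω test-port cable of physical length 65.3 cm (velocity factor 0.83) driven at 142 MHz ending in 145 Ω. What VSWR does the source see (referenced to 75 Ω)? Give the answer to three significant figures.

λ = v/f = 0.83·c / 142 MHz = 1.75 m
βl = 2π·l/λ = 2π × 0.372 = 134°
tan(βl) = -1.03
Z_in = Z_0·(Z_L + jZ_0·tanβl)/(Z_0 + jZ_L·tanβl) = 30 + j38.4 Ω
Γ_s = (Z_in − Z_s)/(Z_in + Z_s) = (-45 + j38.4)/(105 + j38.4), |Γ_s| = 0.528
VSWR = (1 + |Γ_s|)/(1 − |Γ_s|)

VSWR ≈ 3.24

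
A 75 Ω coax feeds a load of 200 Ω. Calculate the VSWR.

Γ = (200 − 75)/(200 + 75) = 0.455
VSWR = (1 + 0.455)/(1 − 0.455)

VSWR ≈ 2.67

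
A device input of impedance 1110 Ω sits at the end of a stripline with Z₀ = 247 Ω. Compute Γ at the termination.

Γ = 0.636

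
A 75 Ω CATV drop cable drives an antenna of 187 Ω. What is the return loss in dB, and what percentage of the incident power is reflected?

Γ = (187 − 75)/(187 + 75) = 0.427
RL = −20·log₁₀(0.427) = 7.38 dB
P_refl/P_inc = |Γ|² = 0.183

RL ≈ 7.38 dB; 18.3% of incident power reflected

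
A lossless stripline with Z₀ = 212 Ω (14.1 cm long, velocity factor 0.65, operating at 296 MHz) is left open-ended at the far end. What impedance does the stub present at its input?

λ = v/f = 0.65·c / 296 MHz = 0.659 m
βl = 2π·l/λ = 2π × 0.214 = 77.1°
tan(βl) = 4.35
For an open-ended stub, Z_in = −jZ_0·cot(βl) = −jZ_0/tan(βl)

Z_in ≈ −j48.7 Ω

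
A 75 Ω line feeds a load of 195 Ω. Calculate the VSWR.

For a purely resistive load, VSWR = R_L/Z_0 or Z_0/R_L (whichever > 1) = 195/75

VSWR ≈ 2.6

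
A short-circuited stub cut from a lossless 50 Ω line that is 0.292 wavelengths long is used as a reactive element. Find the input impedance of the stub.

Z_in ≈ −j185 Ω

βl = 2π × 0.292 = 105°
tan(βl) = -3.7
For a short-circuited stub, Z_in = jZ_0·tan(βl)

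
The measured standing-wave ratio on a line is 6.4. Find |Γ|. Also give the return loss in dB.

|Γ| = (S − 1)/(S + 1) = (6.4 − 1)/(6.4 + 1) = 5.4/7.4
RL = −20·log₁₀|Γ| = −20·log₁₀(0.73)

|Γ| ≈ 0.73; return loss ≈ 2.74 dB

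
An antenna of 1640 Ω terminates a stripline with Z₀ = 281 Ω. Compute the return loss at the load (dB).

RL ≈ 3.01 dB

Γ = (1640 − 281)/(1640 + 281) = 0.707
RL = −20·log₁₀|Γ| = −20·log₁₀(0.707)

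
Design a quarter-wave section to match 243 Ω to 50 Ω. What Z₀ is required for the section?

Z_qwt ≈ 110 Ω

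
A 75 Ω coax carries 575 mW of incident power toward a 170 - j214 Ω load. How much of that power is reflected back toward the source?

P_reflected ≈ 298 mW

|Γ| = |(95 − j214)/(245 − j214)| = 0.72
|Γ|² = 0.518
P_refl = |Γ|²·P_inc = 298 mW, P_del = (1 − |Γ|²)·P_inc = 277 mW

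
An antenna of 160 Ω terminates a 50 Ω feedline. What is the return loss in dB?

RL ≈ 5.62 dB

Γ = (160 − 50)/(160 + 50) = 0.524
RL = −20·log₁₀|Γ| = −20·log₁₀(0.524)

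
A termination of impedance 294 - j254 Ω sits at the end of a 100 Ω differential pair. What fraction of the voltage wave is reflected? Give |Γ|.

|Γ| ≈ 0.682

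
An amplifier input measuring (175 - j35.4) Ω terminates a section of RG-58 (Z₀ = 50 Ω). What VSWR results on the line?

Γ = (Z_L − Z_0)/(Z_L + Z_0) = (125 − j35.4)/(225 − j35.4)
|Γ| = 130/228 = 0.57
VSWR = (1 + |Γ|)/(1 − |Γ|) = 1.57/0.43

VSWR ≈ 3.66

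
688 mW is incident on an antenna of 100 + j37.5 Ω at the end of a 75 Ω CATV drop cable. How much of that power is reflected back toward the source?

|Γ| = |(25 + j37.5)/(175 + j37.5)| = 0.252
|Γ|² = 0.0634
P_refl = |Γ|²·P_inc = 43.6 mW, P_del = (1 − |Γ|²)·P_inc = 644 mW

P_reflected ≈ 43.6 mW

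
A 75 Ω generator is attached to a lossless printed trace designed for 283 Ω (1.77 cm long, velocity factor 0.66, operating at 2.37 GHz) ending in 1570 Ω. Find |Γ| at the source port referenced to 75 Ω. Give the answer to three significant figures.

|Γ| ≈ 0.482

λ = v/f = 0.66·c / 2.37 GHz = 0.0835 m
βl = 2π·l/λ = 2π × 0.212 = 76.3°
tan(βl) = 4.09
Z_in = Z_0·(Z_L + jZ_0·tanβl)/(Z_0 + jZ_L·tanβl) = 54 − j66.8 Ω
Γ_s = (Z_in − Z_s)/(Z_in + Z_s) = (-21 − j66.8)/(129 − j66.8), |Γ_s| = 0.482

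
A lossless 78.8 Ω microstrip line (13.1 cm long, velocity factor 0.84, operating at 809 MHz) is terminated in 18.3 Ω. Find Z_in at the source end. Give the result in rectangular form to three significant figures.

Z_in ≈ 23.4 − j40 Ω

λ = v/f = 0.84·c / 809 MHz = 0.311 m
βl = 2π·l/λ = 2π × 0.421 = 151°
tan(βl) = tan(151°) = -0.545
Z_in = Z_0·(Z_L + jZ_0·tanβl)/(Z_0 + jZ_L·tanβl)
     = 78.8·(18.3 − j43)/(78.8 − j9.98)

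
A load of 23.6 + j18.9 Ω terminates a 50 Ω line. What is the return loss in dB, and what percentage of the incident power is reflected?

RL ≈ 7.39 dB; 18.3% of incident power reflected

Γ = (-26.4 + j18.9)/(73.6 + j18.9), |Γ| = 0.427
RL = −20·log₁₀(0.427) = 7.39 dB
P_refl/P_inc = |Γ|² = 0.183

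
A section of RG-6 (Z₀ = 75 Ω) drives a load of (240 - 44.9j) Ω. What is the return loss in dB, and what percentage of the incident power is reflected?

Γ = (165 − j44.9)/(315 − j44.9), |Γ| = 0.537
RL = −20·log₁₀(0.537) = 5.39 dB
P_refl/P_inc = |Γ|² = 0.289

RL ≈ 5.39 dB; 28.9% of incident power reflected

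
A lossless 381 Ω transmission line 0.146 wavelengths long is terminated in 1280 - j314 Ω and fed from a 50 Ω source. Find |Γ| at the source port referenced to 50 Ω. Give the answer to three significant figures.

|Γ| ≈ 0.816

βl = 2π × 0.146 = 52.6°
tan(βl) = 1.31
Z_in = Z_0·(Z_L + jZ_0·tanβl)/(Z_0 + jZ_L·tanβl) = 147 − j222 Ω
Γ_s = (Z_in − Z_s)/(Z_in + Z_s) = (97 − j222)/(197 − j222), |Γ_s| = 0.816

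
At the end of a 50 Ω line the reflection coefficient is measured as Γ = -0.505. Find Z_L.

Z_L ≈ 16.4 Ω

Z_L = Z_0·(1 + Γ)/(1 − Γ) = 50·(0.495)/(1.5)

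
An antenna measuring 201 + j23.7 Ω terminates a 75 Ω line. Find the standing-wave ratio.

VSWR ≈ 2.72

Γ = (Z_L − Z_0)/(Z_L + Z_0) = (126 + j23.7)/(276 + j23.7)
|Γ| = 128/277 = 0.463
VSWR = (1 + |Γ|)/(1 − |Γ|) = 1.46/0.537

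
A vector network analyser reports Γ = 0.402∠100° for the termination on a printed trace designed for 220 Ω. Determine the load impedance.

Z_L = Z_0·(1 + Γ)/(1 − Γ) = 220·(0.93 + j0.396)/(1.07 − j0.396)

Z_L ≈ 142 + j134 Ω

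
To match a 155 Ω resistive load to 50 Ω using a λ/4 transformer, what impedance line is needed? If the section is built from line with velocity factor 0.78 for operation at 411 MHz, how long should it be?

Z_qwt = √(Z_0·R_L) = √(50 × 155) = √7750
λ = 0.78·c/f = 0.569 m, so l = λ/4 = 0.142 m

Z_qwt ≈ 88 Ω; length ≈ 14.2 cm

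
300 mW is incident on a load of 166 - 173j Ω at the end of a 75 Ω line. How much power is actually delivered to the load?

|Γ| = |(91 − j173)/(241 − j173)| = 0.659
|Γ|² = 0.434
P_refl = |Γ|²·P_inc = 130 mW, P_del = (1 − |Γ|²)·P_inc = 170 mW

P_delivered ≈ 170 mW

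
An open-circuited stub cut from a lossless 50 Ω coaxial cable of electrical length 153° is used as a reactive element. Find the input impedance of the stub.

tan(βl) = -0.51
For an open-circuited stub, Z_in = −jZ_0·cot(βl) = −jZ_0/tan(βl)

Z_in ≈ +j98.1 Ω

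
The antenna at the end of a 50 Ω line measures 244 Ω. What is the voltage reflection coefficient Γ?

Γ = 0.66

Γ = (Z_L − Z_0)/(Z_L + Z_0) = (244 − 50)/(244 + 50) = 194/294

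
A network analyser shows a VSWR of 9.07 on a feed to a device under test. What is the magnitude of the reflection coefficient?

|Γ| ≈ 0.801

|Γ| = (S − 1)/(S + 1) = (9.07 − 1)/(9.07 + 1) = 8.07/10.1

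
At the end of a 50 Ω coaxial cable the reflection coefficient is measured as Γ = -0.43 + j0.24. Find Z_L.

Z_L = Z_0·(1 + Γ)/(1 − Γ) = 50·(0.57 + j0.24)/(1.43 − j0.24)

Z_L ≈ 18 + j11.4 Ω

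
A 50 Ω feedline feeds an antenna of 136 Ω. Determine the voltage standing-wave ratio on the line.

Γ = (136 − 50)/(136 + 50) = 0.462
VSWR = (1 + 0.462)/(1 − 0.462)

VSWR ≈ 2.72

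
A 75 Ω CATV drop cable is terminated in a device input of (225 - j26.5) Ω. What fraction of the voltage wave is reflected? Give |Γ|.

|Γ| ≈ 0.506

Γ = (Z_L − Z_0)/(Z_L + Z_0) = (150 − j26.5)/(300 − j26.5)
|Γ| = 152/301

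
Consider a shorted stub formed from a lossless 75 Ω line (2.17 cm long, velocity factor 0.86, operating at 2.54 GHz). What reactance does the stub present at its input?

λ = v/f = 0.86·c / 2.54 GHz = 0.102 m
βl = 2π·l/λ = 2π × 0.214 = 76.9°
tan(βl) = 4.3
For a shorted stub, Z_in = jZ_0·tan(βl)

X_in ≈ 323 Ω (inductive)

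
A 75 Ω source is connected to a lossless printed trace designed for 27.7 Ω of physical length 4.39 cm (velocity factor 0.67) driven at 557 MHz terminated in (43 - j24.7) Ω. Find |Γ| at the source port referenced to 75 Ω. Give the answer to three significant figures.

|Γ| ≈ 0.68

λ = v/f = 0.67·c / 557 MHz = 0.361 m
βl = 2π·l/λ = 2π × 0.122 = 43.8°
tan(βl) = 0.959
Z_in = Z_0·(Z_L + jZ_0·tanβl)/(Z_0 + jZ_L·tanβl) = 14.6 − j10.7 Ω
Γ_s = (Z_in − Z_s)/(Z_in + Z_s) = (-60.4 − j10.7)/(89.6 − j10.7), |Γ_s| = 0.68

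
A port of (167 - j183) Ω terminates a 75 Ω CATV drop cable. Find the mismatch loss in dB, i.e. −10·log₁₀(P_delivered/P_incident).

mismatch loss ≈ 2.64 dB

Γ = (92 − j183)/(242 − j183), |Γ| = 0.675
|Γ|² = 0.456, so P_del/P_inc = 1 − |Γ|² = 0.544
ML = −10·log₁₀(1 − |Γ|²)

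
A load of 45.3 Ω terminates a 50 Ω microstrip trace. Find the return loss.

RL ≈ 26.1 dB

Γ = (45.3 − 50)/(45.3 + 50) = -0.0493
RL = −20·log₁₀|Γ| = −20·log₁₀(0.0493)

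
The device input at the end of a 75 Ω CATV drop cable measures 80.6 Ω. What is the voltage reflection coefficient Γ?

Γ = 0.036

Γ = (Z_L − Z_0)/(Z_L + Z_0) = (80.6 − 75)/(80.6 + 75) = 5.6/155.6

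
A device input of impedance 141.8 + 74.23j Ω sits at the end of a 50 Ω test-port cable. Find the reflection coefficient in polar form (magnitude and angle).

Γ = (Z_L − Z_0)/(Z_L + Z_0) = (91.8 + j74.23)/(191.8 + j74.23)
|Γ| = 118/206 = 0.574

Γ ≈ 0.574 ∠ 17.8°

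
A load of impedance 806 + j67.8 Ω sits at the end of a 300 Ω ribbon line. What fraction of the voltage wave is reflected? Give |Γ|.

Γ = (Z_L − Z_0)/(Z_L + Z_0) = (506 + j67.8)/(1106 + j67.8)
|Γ| = 511/1110

|Γ| ≈ 0.461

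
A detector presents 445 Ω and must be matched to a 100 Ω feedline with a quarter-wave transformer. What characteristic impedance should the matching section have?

Z_qwt = √(Z_0·R_L) = √(100 × 445) = √44500

Z_qwt ≈ 211 Ω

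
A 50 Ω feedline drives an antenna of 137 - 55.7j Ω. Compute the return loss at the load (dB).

Γ = (87 − j55.7)/(187 − j55.7), |Γ| = 0.529
RL = −20·log₁₀|Γ| = −20·log₁₀(0.529)

RL ≈ 5.52 dB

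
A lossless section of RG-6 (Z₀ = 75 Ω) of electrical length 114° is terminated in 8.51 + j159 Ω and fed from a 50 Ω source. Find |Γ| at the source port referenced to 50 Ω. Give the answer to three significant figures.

tan(βl) = -2.25
Z_in = Z_0·(Z_L + jZ_0·tanβl)/(Z_0 + jZ_L·tanβl) = 1.55 − j1.57 Ω
Γ_s = (Z_in − Z_s)/(Z_in + Z_s) = (-48.5 − j1.57)/(51.5 − j1.57), |Γ_s| = 0.94

|Γ| ≈ 0.94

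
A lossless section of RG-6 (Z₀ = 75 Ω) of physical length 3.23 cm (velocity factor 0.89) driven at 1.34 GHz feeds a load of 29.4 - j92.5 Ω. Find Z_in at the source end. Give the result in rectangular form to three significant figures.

λ = v/f = 0.89·c / 1.34 GHz = 0.199 m
βl = 2π·l/λ = 2π × 0.162 = 58.4°
tan(βl) = tan(58.4°) = 1.62
Z_in = Z_0·(Z_L + jZ_0·tanβl)/(Z_0 + jZ_L·tanβl)
     = 75·(29.4 + j29.2)/(225 + j47.7)

Z_in ≈ 11.3 + j7.33 Ω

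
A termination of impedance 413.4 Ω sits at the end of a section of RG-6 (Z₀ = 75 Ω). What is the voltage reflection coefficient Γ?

Γ = (Z_L − Z_0)/(Z_L + Z_0) = (413.4 − 75)/(413.4 + 75) = 338.4/488.4

Γ = 0.693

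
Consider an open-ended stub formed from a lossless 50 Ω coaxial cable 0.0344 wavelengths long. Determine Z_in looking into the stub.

Z_in ≈ −j228 Ω

βl = 2π × 0.0344 = 12.4°
tan(βl) = 0.22
For an open-ended stub, Z_in = −jZ_0·cot(βl) = −jZ_0/tan(βl)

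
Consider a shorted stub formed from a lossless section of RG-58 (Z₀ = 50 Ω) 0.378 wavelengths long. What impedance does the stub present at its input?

Z_in ≈ −j48.1 Ω

βl = 2π × 0.378 = 136°
tan(βl) = -0.963
For a shorted stub, Z_in = jZ_0·tan(βl)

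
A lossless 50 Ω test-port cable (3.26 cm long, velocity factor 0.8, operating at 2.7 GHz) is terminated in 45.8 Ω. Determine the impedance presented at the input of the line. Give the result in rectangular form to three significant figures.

λ = v/f = 0.8·c / 2.7 GHz = 0.0889 m
βl = 2π·l/λ = 2π × 0.367 = 132°
tan(βl) = tan(132°) = -1.11
Z_in = Z_0·(Z_L + jZ_0·tanβl)/(Z_0 + jZ_L·tanβl)
     = 50·(45.8 − j55.5)/(50 − j50.8)

Z_in ≈ 50.3 − j4.39 Ω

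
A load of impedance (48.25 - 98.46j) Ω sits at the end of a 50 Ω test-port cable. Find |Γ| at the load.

Γ = (Z_L − Z_0)/(Z_L + Z_0) = (-1.75 − j98.46)/(98.25 − j98.46)
|Γ| = 98.5/139

|Γ| ≈ 0.708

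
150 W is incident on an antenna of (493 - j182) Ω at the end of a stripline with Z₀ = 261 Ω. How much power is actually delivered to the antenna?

P_delivered ≈ 128 W

|Γ| = |(232 − j182)/(754 − j182)| = 0.38
|Γ|² = 0.145
P_refl = |Γ|²·P_inc = 21.7 W, P_del = (1 − |Γ|²)·P_inc = 128 W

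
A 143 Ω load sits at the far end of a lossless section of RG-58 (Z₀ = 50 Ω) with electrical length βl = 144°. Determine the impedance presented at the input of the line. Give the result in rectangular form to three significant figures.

tan(βl) = tan(144°) = -0.727
Z_in = Z_0·(Z_L + jZ_0·tanβl)/(Z_0 + jZ_L·tanβl)
     = 50·(143 − j36.3)/(50 − j104)

Z_in ≈ 41.1 + j49 Ω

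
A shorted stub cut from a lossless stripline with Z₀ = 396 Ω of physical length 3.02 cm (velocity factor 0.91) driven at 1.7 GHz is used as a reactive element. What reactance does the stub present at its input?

λ = v/f = 0.91·c / 1.7 GHz = 0.161 m
βl = 2π·l/λ = 2π × 0.188 = 67.7°
tan(βl) = 2.44
For a shorted stub, Z_in = jZ_0·tan(βl)

X_in ≈ 966 Ω (inductive)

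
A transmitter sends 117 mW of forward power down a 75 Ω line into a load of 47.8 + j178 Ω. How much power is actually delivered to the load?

|Γ| = |(-27.2 + j178)/(122.8 + j178)| = 0.833
|Γ|² = 0.693
P_refl = |Γ|²·P_inc = 81.1 mW, P_del = (1 − |Γ|²)·P_inc = 35.9 mW

P_delivered ≈ 35.9 mW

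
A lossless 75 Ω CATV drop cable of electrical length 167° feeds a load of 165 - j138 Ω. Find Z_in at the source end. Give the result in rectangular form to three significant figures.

tan(βl) = tan(167°) = -0.231
Z_in = Z_0·(Z_L + jZ_0·tanβl)/(Z_0 + jZ_L·tanβl)
     = 75·(165 − j155)/(43.1 − j38.1)

Z_in ≈ 295 − j9.4 Ω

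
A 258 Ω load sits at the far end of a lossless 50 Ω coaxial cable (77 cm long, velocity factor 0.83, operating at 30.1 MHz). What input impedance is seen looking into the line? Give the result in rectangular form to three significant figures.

Z_in ≈ 29.3 − j66.9 Ω

λ = v/f = 0.83·c / 30.1 MHz = 8.27 m
βl = 2π·l/λ = 2π × 0.0931 = 33.5°
tan(βl) = tan(33.5°) = 0.662
Z_in = Z_0·(Z_L + jZ_0·tanβl)/(Z_0 + jZ_L·tanβl)
     = 50·(258 + j33.1)/(50 + j171)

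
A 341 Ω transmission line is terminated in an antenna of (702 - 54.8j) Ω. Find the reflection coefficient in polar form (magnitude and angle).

Γ = (Z_L − Z_0)/(Z_L + Z_0) = (361 − j54.8)/(1043 − j54.8)
|Γ| = 365/1040 = 0.35

Γ ≈ 0.35 ∠ -5.62°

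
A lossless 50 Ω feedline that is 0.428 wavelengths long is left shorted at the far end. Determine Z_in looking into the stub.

Z_in ≈ −j24.3 Ω

βl = 2π × 0.428 = 154°
tan(βl) = -0.486
For a shorted stub, Z_in = jZ_0·tan(βl)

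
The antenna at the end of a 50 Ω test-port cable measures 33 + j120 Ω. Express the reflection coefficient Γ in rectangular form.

Γ ≈ 0.61 + j0.564

Γ = (Z_L − Z_0)/(Z_L + Z_0) = (-17 + j120)/(83 + j120)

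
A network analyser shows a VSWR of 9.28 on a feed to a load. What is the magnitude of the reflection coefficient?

|Γ| = (S − 1)/(S + 1) = (9.28 − 1)/(9.28 + 1) = 8.28/10.3

|Γ| ≈ 0.805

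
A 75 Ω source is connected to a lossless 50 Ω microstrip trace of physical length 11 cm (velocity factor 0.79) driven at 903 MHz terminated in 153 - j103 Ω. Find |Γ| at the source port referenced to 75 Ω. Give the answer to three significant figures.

|Γ| ≈ 0.556

λ = v/f = 0.79·c / 903 MHz = 0.262 m
βl = 2π·l/λ = 2π × 0.419 = 151°
tan(βl) = -0.557
Z_in = Z_0·(Z_L + jZ_0·tanβl)/(Z_0 + jZ_L·tanβl) = 68.5 + j95.7 Ω
Γ_s = (Z_in − Z_s)/(Z_in + Z_s) = (-6.51 + j95.7)/(143 + j95.7), |Γ_s| = 0.556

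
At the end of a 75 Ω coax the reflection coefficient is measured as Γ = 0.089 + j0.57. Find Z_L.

Z_L = Z_0·(1 + Γ)/(1 − Γ) = 75·(1.09 + j0.57)/(0.911 − j0.57)

Z_L ≈ 43.3 + j74 Ω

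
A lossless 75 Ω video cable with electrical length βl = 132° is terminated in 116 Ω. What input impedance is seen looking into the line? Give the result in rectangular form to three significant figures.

Z_in ≈ 65.6 + j29.4 Ω

tan(βl) = tan(132°) = -1.11
Z_in = Z_0·(Z_L + jZ_0·tanβl)/(Z_0 + jZ_L·tanβl)
     = 75·(116 − j83.3)/(75 − j129)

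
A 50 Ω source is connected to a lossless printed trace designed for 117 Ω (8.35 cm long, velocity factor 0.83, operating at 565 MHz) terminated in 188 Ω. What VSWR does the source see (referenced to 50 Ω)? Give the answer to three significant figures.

VSWR ≈ 1.87

λ = v/f = 0.83·c / 565 MHz = 0.441 m
βl = 2π·l/λ = 2π × 0.189 = 68.2°
tan(βl) = 2.5
Z_in = Z_0·(Z_L + jZ_0·tanβl)/(Z_0 + jZ_L·tanβl) = 79.5 − j27 Ω
Γ_s = (Z_in − Z_s)/(Z_in + Z_s) = (29.5 − j27)/(130 − j27), |Γ_s| = 0.302
VSWR = (1 + |Γ_s|)/(1 − |Γ_s|)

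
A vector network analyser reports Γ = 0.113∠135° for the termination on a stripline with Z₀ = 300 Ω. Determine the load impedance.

Z_L = Z_0·(1 + Γ)/(1 − Γ) = 300·(0.92 + j0.0799)/(1.08 − j0.0799)

Z_L ≈ 253 + j40.9 Ω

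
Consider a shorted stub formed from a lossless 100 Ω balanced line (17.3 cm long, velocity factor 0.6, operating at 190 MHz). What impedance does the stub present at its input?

λ = v/f = 0.6·c / 190 MHz = 0.947 m
βl = 2π·l/λ = 2π × 0.183 = 65.7°
tan(βl) = 2.22
For a shorted stub, Z_in = jZ_0·tan(βl)

Z_in ≈ +j222 Ω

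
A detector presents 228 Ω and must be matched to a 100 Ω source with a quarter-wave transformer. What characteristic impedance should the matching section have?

Z_qwt = √(Z_0·R_L) = √(100 × 228) = √22800

Z_qwt ≈ 151 Ω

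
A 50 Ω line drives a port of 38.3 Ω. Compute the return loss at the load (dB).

Γ = (38.3 − 50)/(38.3 + 50) = -0.133
RL = −20·log₁₀|Γ| = −20·log₁₀(0.133)

RL ≈ 17.6 dB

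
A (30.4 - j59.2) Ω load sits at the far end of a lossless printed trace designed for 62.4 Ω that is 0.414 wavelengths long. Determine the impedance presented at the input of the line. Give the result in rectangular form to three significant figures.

βl = 2π × 0.414 = 149°
tan(βl) = tan(149°) = -0.6
Z_in = Z_0·(Z_L + jZ_0·tanβl)/(Z_0 + jZ_L·tanβl)
     = 62.4·(30.4 − j96.6)/(26.9 − j18.2)

Z_in ≈ 153 − j121 Ω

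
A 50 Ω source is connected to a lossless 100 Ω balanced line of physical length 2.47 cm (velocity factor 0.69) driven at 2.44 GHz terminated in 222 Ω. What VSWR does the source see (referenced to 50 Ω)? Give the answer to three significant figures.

λ = v/f = 0.69·c / 2.44 GHz = 0.0848 m
βl = 2π·l/λ = 2π × 0.291 = 105°
tan(βl) = -3.78
Z_in = Z_0·(Z_L + jZ_0·tanβl)/(Z_0 + jZ_L·tanβl) = 47.5 + j20.8 Ω
Γ_s = (Z_in − Z_s)/(Z_in + Z_s) = (-2.48 + j20.8)/(97.5 + j20.8), |Γ_s| = 0.21
VSWR = (1 + |Γ_s|)/(1 − |Γ_s|)

VSWR ≈ 1.53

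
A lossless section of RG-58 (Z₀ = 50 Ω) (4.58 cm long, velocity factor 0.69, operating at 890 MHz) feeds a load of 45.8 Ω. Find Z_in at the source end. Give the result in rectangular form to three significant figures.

Z_in ≈ 53.5 + j2.91 Ω

λ = v/f = 0.69·c / 890 MHz = 0.233 m
βl = 2π·l/λ = 2π × 0.197 = 70.9°
tan(βl) = tan(70.9°) = 2.89
Z_in = Z_0·(Z_L + jZ_0·tanβl)/(Z_0 + jZ_L·tanβl)
     = 50·(45.8 + j144)/(50 + j132)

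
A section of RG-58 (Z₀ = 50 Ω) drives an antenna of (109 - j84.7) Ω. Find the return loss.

RL ≈ 4.84 dB

Γ = (59 − j84.7)/(159 − j84.7), |Γ| = 0.573
RL = −20·log₁₀|Γ| = −20·log₁₀(0.573)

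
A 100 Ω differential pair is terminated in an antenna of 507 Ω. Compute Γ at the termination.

Γ = 0.671

Γ = (Z_L − Z_0)/(Z_L + Z_0) = (507 − 100)/(507 + 100) = 407/607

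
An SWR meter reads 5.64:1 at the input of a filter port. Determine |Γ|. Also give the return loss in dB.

|Γ| = (S − 1)/(S + 1) = (5.64 − 1)/(5.64 + 1) = 4.64/6.64
RL = −20·log₁₀|Γ| = −20·log₁₀(0.699)

|Γ| ≈ 0.699; return loss ≈ 3.11 dB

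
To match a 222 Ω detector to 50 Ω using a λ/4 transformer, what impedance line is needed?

Z_qwt = √(Z_0·R_L) = √(50 × 222) = √11100

Z_qwt ≈ 105 Ω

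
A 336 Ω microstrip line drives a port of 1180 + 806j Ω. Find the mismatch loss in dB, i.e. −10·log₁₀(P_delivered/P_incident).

mismatch loss ≈ 2.69 dB

Γ = (844 + j806)/(1516 + j806), |Γ| = 0.68
|Γ|² = 0.462, so P_del/P_inc = 1 − |Γ|² = 0.538
ML = −10·log₁₀(1 − |Γ|²)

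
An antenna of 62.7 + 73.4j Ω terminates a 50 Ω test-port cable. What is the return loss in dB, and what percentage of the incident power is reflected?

Γ = (12.7 + j73.4)/(112.7 + j73.4), |Γ| = 0.554
RL = −20·log₁₀(0.554) = 5.13 dB
P_refl/P_inc = |Γ|² = 0.307

RL ≈ 5.13 dB; 30.7% of incident power reflected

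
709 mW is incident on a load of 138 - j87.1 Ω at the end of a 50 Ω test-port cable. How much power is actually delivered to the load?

|Γ| = |(88 − j87.1)/(188 − j87.1)| = 0.598
|Γ|² = 0.357
P_refl = |Γ|²·P_inc = 253 mW, P_del = (1 − |Γ|²)·P_inc = 456 mW

P_delivered ≈ 456 mW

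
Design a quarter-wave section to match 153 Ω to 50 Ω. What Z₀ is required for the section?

Z_qwt = √(Z_0·R_L) = √(50 × 153) = √7650

Z_qwt ≈ 87.5 Ω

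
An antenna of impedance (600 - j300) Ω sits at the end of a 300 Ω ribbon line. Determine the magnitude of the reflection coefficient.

Γ = (Z_L − Z_0)/(Z_L + Z_0) = (300 − j300)/(900 − j300)
|Γ| = 424/949

|Γ| ≈ 0.447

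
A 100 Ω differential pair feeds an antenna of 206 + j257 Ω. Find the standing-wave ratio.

VSWR ≈ 5.57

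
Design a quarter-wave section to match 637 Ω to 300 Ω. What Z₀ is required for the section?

Z_qwt = √(Z_0·R_L) = √(300 × 637) = √191100

Z_qwt ≈ 437 Ω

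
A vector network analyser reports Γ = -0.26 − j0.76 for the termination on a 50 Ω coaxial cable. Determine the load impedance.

Z_L = Z_0·(1 + Γ)/(1 − Γ) = 50·(0.74 − j0.76)/(1.26 + j0.76)

Z_L ≈ 8.19 − j35.1 Ω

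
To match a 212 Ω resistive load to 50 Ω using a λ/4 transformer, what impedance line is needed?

Z_qwt ≈ 103 Ω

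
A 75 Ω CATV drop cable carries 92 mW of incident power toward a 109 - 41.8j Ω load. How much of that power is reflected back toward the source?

|Γ| = |(34 − j41.8)/(184 − j41.8)| = 0.286
|Γ|² = 0.0815
P_refl = |Γ|²·P_inc = 7.5 mW, P_del = (1 − |Γ|²)·P_inc = 84.5 mW

P_reflected ≈ 7.5 mW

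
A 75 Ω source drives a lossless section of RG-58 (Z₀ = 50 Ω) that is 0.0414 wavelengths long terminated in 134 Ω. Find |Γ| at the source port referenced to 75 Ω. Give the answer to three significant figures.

|Γ| ≈ 0.325

βl = 2π × 0.0414 = 14.9°
tan(βl) = 0.266
Z_in = Z_0·(Z_L + jZ_0·tanβl)/(Z_0 + jZ_L·tanβl) = 95.1 − j54.5 Ω
Γ_s = (Z_in − Z_s)/(Z_in + Z_s) = (20.1 − j54.5)/(170 − j54.5), |Γ_s| = 0.325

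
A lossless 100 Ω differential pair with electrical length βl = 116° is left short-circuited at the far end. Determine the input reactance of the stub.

X_in ≈ -205 Ω (capacitive)

tan(βl) = -2.05
For a short-circuited stub, Z_in = jZ_0·tan(βl)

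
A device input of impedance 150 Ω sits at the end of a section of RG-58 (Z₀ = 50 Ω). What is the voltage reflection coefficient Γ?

Γ = (Z_L − Z_0)/(Z_L + Z_0) = (150 − 50)/(150 + 50) = 100/200

Γ = 0.5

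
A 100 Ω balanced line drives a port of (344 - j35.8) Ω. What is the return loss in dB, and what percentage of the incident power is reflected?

RL ≈ 5.14 dB; 30.7% of incident power reflected

Γ = (244 − j35.8)/(444 − j35.8), |Γ| = 0.554
RL = −20·log₁₀(0.554) = 5.14 dB
P_refl/P_inc = |Γ|² = 0.307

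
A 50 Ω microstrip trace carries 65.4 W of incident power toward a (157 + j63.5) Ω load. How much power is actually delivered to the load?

P_delivered ≈ 43.8 W

|Γ| = |(107 + j63.5)/(207 + j63.5)| = 0.575
|Γ|² = 0.33
P_refl = |Γ|²·P_inc = 21.6 W, P_del = (1 − |Γ|²)·P_inc = 43.8 W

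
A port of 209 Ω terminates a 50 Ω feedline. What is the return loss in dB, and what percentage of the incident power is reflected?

Γ = (209 − 50)/(209 + 50) = 0.614
RL = −20·log₁₀(0.614) = 4.24 dB
P_refl/P_inc = |Γ|² = 0.377

RL ≈ 4.24 dB; 37.7% of incident power reflected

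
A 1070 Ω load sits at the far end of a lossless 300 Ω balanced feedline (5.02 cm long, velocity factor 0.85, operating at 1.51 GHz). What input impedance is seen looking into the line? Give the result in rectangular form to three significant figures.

λ = v/f = 0.85·c / 1.51 GHz = 0.169 m
βl = 2π·l/λ = 2π × 0.297 = 107°
tan(βl) = tan(107°) = -3.27
Z_in = Z_0·(Z_L + jZ_0·tanβl)/(Z_0 + jZ_L·tanβl)
     = 300·(1070 − j980)/(300 − j3500)

Z_in ≈ 91.3 + j84 Ω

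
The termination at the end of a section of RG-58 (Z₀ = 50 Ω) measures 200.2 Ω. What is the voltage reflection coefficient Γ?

Γ = (Z_L − Z_0)/(Z_L + Z_0) = (200.2 − 50)/(200.2 + 50) = 150.2/250.2

Γ = 0.6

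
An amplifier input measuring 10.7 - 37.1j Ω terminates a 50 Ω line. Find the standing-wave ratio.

VSWR ≈ 7.32

Γ = (Z_L − Z_0)/(Z_L + Z_0) = (-39.3 − j37.1)/(60.7 − j37.1)
|Γ| = 54/71.1 = 0.76
VSWR = (1 + |Γ|)/(1 − |Γ|) = 1.76/0.24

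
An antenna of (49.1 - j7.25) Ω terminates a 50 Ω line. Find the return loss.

RL ≈ 22.7 dB

Γ = (-0.9 − j7.25)/(99.1 − j7.25), |Γ| = 0.0735
RL = −20·log₁₀|Γ| = −20·log₁₀(0.0735)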